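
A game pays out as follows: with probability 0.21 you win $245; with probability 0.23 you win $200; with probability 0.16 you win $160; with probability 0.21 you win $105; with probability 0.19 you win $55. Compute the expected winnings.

155.55

E[payout] = 245·0.21 + 200·0.23 + 160·0.16 + 105·0.21 + 55·0.19
 = 51.45 + 46 + 25.6 + 22.05 + 10.45
 = 155.55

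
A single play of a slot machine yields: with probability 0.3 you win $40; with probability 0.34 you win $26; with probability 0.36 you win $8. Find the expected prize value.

23.72

E[payout] = 40·0.3 + 26·0.34 + 8·0.36
 = 12 + 8.84 + 2.88
 = 23.72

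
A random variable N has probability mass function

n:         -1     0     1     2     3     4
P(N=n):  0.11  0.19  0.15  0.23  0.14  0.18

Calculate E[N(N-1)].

E[N(N-1)] = Σ n(n-1)·P(N=n)
 = 2·0.11 + 0·0.19 + 0·0.15 + 2·0.23 + 6·0.14 + 12·0.18
 = 0.22 + 0 + 0 + 0.46 + 0.84 + 2.16
 = 3.68

3.68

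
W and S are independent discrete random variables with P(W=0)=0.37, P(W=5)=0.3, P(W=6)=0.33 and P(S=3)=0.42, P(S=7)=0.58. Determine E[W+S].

E[W+S] = Σ_w Σ_s (w+s) · P(W=w)P(S=s)
 = 3·0.1554 + 7·0.2146 + 8·0.126 + 12·0.174 + 9·0.1386 + 13·0.1914
 = 0.4662 + 1.5022 + 1.008 + 2.088 + 1.2474 + 2.4882
 = 8.8

8.8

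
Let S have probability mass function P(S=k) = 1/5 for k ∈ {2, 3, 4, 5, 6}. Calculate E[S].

E[S] = Σ s·P(S=s)
 = 2·1/5 + 3·1/5 + 4·1/5 + 5·1/5 + 6·1/5
 = 2/5 + 3/5 + 4/5 + 1 + 6/5
 = 4

4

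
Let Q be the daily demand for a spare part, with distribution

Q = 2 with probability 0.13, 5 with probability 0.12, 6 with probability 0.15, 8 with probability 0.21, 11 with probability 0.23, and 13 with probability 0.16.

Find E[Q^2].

77.23

E[Q^2] = Σ q^2·P(Q=q)
 = 4·0.13 + 25·0.12 + 36·0.15 + 64·0.21 + 121·0.23 + 169·0.16
 = 0.52 + 3 + 5.4 + 13.44 + 27.83 + 27.04
 = 77.23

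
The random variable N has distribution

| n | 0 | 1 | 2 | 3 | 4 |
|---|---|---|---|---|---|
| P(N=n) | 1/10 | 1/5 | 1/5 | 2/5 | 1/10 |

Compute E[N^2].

6.2

E[N^2] = Σ n^2·P(N=n)
 = 0·1/10 + 1·1/5 + 4·1/5 + 9·2/5 + 16·1/10
 = 0 + 1/5 + 4/5 + 18/5 + 8/5
 = 31/5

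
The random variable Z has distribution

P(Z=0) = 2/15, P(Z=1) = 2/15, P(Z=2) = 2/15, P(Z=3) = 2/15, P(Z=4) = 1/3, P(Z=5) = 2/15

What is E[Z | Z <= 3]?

1.5

P(Z <= 3) = 2/15 + 2/15 + 2/15 + 2/15 = 8/15.
E[Z | Z <= 3] = [0·2/15 + 1·2/15 + 2·2/15 + 3·2/15] / (8/15)
 = 4/5 / (8/15)
 = 3/2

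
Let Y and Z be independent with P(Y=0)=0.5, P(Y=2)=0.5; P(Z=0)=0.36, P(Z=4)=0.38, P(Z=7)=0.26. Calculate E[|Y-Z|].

E[|Y-Z|] = Σ_y Σ_z |y-z| · P(Y=y)P(Z=z)
 = 0·0.18 + 4·0.19 + 7·0.13 + 2·0.18 + 2·0.19 + 5·0.13
 = 0 + 0.76 + 0.91 + 0.36 + 0.38 + 0.65
 = 3.06

3.06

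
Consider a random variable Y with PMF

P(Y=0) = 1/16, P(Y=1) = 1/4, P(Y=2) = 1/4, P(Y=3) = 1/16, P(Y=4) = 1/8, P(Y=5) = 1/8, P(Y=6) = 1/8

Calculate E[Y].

E[Y] = Σ y·P(Y=y)
 = 0·1/16 + 1·1/4 + 2·1/4 + 3·1/16 + 4·1/8 + 5·1/8 + 6·1/8
 = 0 + 1/4 + 1/2 + 3/16 + 1/2 + 5/8 + 3/4
 = 45/16

2.8125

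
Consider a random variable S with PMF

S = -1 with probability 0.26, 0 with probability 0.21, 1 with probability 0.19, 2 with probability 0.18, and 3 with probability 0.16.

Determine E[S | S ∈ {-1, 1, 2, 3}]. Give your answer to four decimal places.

P(S ∈ {-1, 1, 2, 3}) = 0.26 + 0.19 + 0.18 + 0.16 = 0.79.
E[S | S ∈ {-1, 1, 2, 3}] = [(-1)·0.26 + 1·0.19 + 2·0.18 + 3·0.16] / 0.79
 = 0.77 / 0.79
 = 77/79

0.9747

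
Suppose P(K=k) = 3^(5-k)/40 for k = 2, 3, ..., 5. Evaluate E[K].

E[K] = Σ k·P(K=k)
 = 2·27/40 + 3·9/40 + 4·3/40 + 5·1/40
 = 27/20 + 27/40 + 3/10 + 1/8
 = 49/20

2.45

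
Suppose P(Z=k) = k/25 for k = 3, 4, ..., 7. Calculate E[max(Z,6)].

E[max(Z,6)] = Σ max(z,6)·P(Z=z)
 = 6·3/25 + 6·4/25 + 6·1/5 + 6·6/25 + 7·7/25
 = 18/25 + 24/25 + 6/5 + 36/25 + 49/25
 = 157/25

6.28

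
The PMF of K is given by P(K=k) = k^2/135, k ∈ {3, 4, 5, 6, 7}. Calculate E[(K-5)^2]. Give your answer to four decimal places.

E[(K-5)^2] = Σ (k-5)^2·P(K=k)
 = 4·1/15 + 1·16/135 + 0·5/27 + 1·4/15 + 4·49/135
 = 4/15 + 16/135 + 0 + 4/15 + 196/135
 = 284/135

2.1037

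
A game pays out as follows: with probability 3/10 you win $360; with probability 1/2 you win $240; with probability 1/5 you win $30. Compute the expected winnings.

234

E[payout] = 360·3/10 + 240·1/2 + 30·1/5
 = 108 + 120 + 6
 = 234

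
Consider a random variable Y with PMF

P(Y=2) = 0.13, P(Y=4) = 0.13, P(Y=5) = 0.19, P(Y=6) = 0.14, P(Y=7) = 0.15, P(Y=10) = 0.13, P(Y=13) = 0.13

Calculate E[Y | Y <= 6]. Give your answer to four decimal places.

P(Y <= 6) = 0.13 + 0.13 + 0.19 + 0.14 = 0.59.
E[Y | Y <= 6] = [2·0.13 + 4·0.13 + 5·0.19 + 6·0.14] / 0.59
 = 2.57 / 0.59
 = 257/59

4.3559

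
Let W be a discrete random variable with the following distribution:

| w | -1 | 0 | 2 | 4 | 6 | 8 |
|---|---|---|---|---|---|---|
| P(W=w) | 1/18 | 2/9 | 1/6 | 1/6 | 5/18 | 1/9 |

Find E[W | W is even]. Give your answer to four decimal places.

P(W is even) = 2/9 + 1/6 + 1/6 + 5/18 + 1/9 = 17/18.
E[W | W is even] = [0·2/9 + 2·1/6 + 4·1/6 + 6·5/18 + 8·1/9] / (17/18)
 = 32/9 / (17/18)
 = 64/17

3.7647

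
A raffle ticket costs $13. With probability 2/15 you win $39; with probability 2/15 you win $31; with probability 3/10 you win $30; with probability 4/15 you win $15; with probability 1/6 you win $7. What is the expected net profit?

E[payout] = 39·2/15 + 31·2/15 + 30·3/10 + 15·4/15 + 7·1/6
 = 26/5 + 62/15 + 9 + 4 + 7/6
 = 47/2
Net = 47/2 - 13 = 21/2

10.5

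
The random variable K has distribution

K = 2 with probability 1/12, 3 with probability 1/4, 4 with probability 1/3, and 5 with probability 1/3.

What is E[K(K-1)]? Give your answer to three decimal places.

E[K(K-1)] = Σ k(k-1)·P(K=k)
 = 2·1/12 + 6·1/4 + 12·1/3 + 20·1/3
 = 1/6 + 3/2 + 4 + 20/3
 = 37/3

12.333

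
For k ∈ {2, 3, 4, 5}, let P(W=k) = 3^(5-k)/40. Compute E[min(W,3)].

2.325

E[min(W,3)] = Σ min(w,3)·P(W=w)
 = 2·27/40 + 3·9/40 + 3·3/40 + 3·1/40
 = 27/20 + 27/40 + 9/40 + 3/40
 = 93/40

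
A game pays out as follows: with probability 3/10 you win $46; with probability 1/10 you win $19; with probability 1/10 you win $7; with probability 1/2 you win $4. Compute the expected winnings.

18.4

E[payout] = 46·3/10 + 19·1/10 + 7·1/10 + 4·1/2
 = 69/5 + 19/10 + 7/10 + 2
 = 92/5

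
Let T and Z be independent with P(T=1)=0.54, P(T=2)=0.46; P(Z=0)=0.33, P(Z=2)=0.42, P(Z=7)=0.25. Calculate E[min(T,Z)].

E[min(T,Z)] = Σ_t Σ_z min(t,z) · P(T=t)P(Z=z)
 = 0·0.1782 + 1·0.2268 + 1·0.135 + 0·0.1518 + 2·0.1932 + 2·0.115
 = 0 + 0.2268 + 0.135 + 0 + 0.3864 + 0.23
 = 0.9782

0.9782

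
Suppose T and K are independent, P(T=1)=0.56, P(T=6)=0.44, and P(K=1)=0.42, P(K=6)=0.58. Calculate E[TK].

E[TK] = Σ_t Σ_k tk · P(T=t)P(K=k)
 = 1·0.2352 + 6·0.3248 + 6·0.1848 + 36·0.2552
 = 0.2352 + 1.9488 + 1.1088 + 9.1872
 = 12.48

12.48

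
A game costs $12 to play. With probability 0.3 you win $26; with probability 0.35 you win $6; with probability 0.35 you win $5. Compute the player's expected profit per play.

E[payout] = 26·0.3 + 6·0.35 + 5·0.35
 = 7.8 + 2.1 + 1.75
 = 11.65
Net = 11.65 - 12 = -0.35

-0.35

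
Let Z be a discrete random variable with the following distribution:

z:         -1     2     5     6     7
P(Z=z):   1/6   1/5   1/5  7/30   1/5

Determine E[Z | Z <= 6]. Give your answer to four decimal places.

3.2917

P(Z <= 6) = 1/6 + 1/5 + 1/5 + 7/30 = 4/5.
E[Z | Z <= 6] = [(-1)·1/6 + 2·1/5 + 5·1/5 + 6·7/30] / (4/5)
 = 79/30 / (4/5)
 = 79/24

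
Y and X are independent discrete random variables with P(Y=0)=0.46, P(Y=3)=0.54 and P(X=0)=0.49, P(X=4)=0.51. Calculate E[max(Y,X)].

2.8338

E[max(Y,X)] = Σ_y Σ_x max(y,x) · P(Y=y)P(X=x)
 = 0·0.2254 + 4·0.2346 + 3·0.2646 + 4·0.2754
 = 0 + 0.9384 + 0.7938 + 1.1016
 = 2.8338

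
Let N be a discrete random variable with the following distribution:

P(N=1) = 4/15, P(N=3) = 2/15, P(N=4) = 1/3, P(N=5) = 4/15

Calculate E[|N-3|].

E[|N-3|] = Σ |n-3|·P(N=n)
 = 2·4/15 + 0·2/15 + 1·1/3 + 2·4/15
 = 8/15 + 0 + 1/3 + 8/15
 = 7/5

1.4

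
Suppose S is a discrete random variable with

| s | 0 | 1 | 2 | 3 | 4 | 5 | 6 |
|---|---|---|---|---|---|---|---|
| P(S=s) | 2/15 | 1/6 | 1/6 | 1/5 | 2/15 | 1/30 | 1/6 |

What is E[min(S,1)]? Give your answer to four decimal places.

E[min(S,1)] = Σ min(s,1)·P(S=s)
 = 0·2/15 + 1·1/6 + 1·1/6 + 1·1/5 + 1·2/15 + 1·1/30 + 1·1/6
 = 0 + 1/6 + 1/6 + 1/5 + 2/15 + 1/30 + 1/6
 = 13/15

0.8667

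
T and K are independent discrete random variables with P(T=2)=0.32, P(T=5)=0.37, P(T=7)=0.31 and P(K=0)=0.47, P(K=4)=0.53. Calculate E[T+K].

E[T+K] = Σ_t Σ_k (t+k) · P(T=t)P(K=k)
 = 2·0.1504 + 6·0.1696 + 5·0.1739 + 9·0.1961 + 7·0.1457 + 11·0.1643
 = 0.3008 + 1.0176 + 0.8695 + 1.7649 + 1.0199 + 1.8073
 = 6.78

6.78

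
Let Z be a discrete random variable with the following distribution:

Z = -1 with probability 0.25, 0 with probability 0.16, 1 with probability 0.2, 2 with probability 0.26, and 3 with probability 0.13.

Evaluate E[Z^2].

E[Z^2] = Σ z^2·P(Z=z)
 = 1·0.25 + 0·0.16 + 1·0.2 + 4·0.26 + 9·0.13
 = 0.25 + 0 + 0.2 + 1.04 + 1.17
 = 2.66

2.66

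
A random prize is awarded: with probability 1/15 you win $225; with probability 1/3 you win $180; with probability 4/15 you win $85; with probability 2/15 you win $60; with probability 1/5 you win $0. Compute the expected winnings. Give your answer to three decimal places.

105.667

E[payout] = 225·1/15 + 180·1/3 + 85·4/15 + 60·2/15 + 0·1/5
 = 15 + 60 + 68/3 + 8 + 0
 = 317/3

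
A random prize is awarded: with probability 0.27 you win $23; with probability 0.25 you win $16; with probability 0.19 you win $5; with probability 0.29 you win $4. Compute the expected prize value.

E[payout] = 23·0.27 + 16·0.25 + 5·0.19 + 4·0.29
 = 6.21 + 4 + 0.95 + 1.16
 = 12.32

12.32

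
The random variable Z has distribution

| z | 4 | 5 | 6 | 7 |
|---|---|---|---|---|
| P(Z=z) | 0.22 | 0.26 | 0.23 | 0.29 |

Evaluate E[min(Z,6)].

5.3

E[min(Z,6)] = Σ min(z,6)·P(Z=z)
 = 4·0.22 + 5·0.26 + 6·0.23 + 6·0.29
 = 0.88 + 1.3 + 1.38 + 1.74
 = 5.3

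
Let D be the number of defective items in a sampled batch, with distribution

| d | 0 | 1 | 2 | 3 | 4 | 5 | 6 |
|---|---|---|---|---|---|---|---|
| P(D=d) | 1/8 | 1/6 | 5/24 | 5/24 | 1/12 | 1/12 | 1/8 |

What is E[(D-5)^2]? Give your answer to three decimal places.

E[(D-5)^2] = Σ (d-5)^2·P(D=d)
 = 25·1/8 + 16·1/6 + 9·5/24 + 4·5/24 + 1·1/12 + 0·1/12 + 1·1/8
 = 25/8 + 8/3 + 15/8 + 5/6 + 1/12 + 0 + 1/8
 = 209/24

8.708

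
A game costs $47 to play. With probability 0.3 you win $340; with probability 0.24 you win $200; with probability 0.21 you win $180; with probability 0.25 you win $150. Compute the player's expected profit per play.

178.3

E[payout] = 340·0.3 + 200·0.24 + 180·0.21 + 150·0.25
 = 102 + 48 + 37.8 + 37.5
 = 225.3
Net = 225.3 - 47 = 178.3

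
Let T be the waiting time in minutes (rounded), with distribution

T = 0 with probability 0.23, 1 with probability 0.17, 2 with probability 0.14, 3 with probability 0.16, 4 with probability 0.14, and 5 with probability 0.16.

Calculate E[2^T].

E[2^T] = Σ 2^t·P(T=t)
 = 1·0.23 + 2·0.17 + 4·0.14 + 8·0.16 + 16·0.14 + 32·0.16
 = 0.23 + 0.34 + 0.56 + 1.28 + 2.24 + 5.12
 = 9.77

9.77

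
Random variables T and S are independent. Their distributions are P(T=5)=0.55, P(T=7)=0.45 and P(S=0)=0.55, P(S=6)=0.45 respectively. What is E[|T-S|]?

3.695

E[|T-S|] = Σ_t Σ_s |t-s| · P(T=t)P(S=s)
 = 5·0.3025 + 1·0.2475 + 7·0.2475 + 1·0.2025
 = 1.5125 + 0.2475 + 1.7325 + 0.2025
 = 3.695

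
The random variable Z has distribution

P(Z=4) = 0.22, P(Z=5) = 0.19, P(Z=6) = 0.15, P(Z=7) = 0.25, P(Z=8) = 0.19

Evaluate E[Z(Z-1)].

E[Z(Z-1)] = Σ z(z-1)·P(Z=z)
 = 12·0.22 + 20·0.19 + 30·0.15 + 42·0.25 + 56·0.19
 = 2.64 + 3.8 + 4.5 + 10.5 + 10.64
 = 32.08

32.08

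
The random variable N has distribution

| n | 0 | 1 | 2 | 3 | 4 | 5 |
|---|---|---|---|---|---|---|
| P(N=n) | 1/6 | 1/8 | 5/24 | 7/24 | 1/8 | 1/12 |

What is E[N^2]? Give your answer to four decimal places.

E[N^2] = Σ n^2·P(N=n)
 = 0·1/6 + 1·1/8 + 4·5/24 + 9·7/24 + 16·1/8 + 25·1/12
 = 0 + 1/8 + 5/6 + 21/8 + 2 + 25/12
 = 23/3

7.6667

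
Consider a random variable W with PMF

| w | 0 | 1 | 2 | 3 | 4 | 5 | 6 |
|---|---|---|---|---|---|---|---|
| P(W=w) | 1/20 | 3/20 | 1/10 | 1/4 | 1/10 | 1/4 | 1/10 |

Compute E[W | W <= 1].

P(W <= 1) = 1/20 + 3/20 = 1/5.
E[W | W <= 1] = [0·1/20 + 1·3/20] / (1/5)
 = 3/20 / (1/5)
 = 3/4

0.75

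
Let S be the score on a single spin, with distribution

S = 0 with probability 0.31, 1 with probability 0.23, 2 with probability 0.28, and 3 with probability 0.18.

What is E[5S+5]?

E[5S+5] = Σ (5s+5)·P(S=s)
 = 5·0.31 + 10·0.23 + 15·0.28 + 20·0.18
 = 1.55 + 2.3 + 4.2 + 3.6
 = 11.65

11.65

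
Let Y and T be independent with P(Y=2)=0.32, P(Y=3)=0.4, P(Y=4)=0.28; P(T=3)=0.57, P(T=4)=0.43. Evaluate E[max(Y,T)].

E[max(Y,T)] = Σ_y Σ_t max(y,t) · P(Y=y)P(T=t)
 = 3·0.1824 + 4·0.1376 + 3·0.228 + 4·0.172 + 4·0.1596 + 4·0.1204
 = 0.5472 + 0.5504 + 0.684 + 0.688 + 0.6384 + 0.4816
 = 3.5896

3.5896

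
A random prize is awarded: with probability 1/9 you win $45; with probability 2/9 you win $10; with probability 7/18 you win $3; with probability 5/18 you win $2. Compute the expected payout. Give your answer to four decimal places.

8.9444

E[payout] = 45·1/9 + 10·2/9 + 3·7/18 + 2·5/18
 = 5 + 20/9 + 7/6 + 5/9
 = 161/18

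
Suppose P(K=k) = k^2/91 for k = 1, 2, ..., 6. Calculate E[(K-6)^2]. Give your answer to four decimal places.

E[(K-6)^2] = Σ (k-6)^2·P(K=k)
 = 25·1/91 + 16·4/91 + 9·9/91 + 4·16/91 + 1·25/91 + 0·36/91
 = 25/91 + 64/91 + 81/91 + 64/91 + 25/91 + 0
 = 37/13

2.8462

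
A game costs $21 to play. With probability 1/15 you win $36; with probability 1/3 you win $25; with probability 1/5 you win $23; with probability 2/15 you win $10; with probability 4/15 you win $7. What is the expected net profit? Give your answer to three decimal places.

E[payout] = 36·1/15 + 25·1/3 + 23·1/5 + 10·2/15 + 7·4/15
 = 12/5 + 25/3 + 23/5 + 4/3 + 28/15
 = 278/15
Net = 278/15 - 21 = -37/15

-2.467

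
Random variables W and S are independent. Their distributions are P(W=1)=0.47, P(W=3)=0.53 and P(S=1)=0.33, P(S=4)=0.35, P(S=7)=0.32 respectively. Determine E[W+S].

6.03

E[W+S] = Σ_w Σ_s (w+s) · P(W=w)P(S=s)
 = 2·0.1551 + 5·0.1645 + 8·0.1504 + 4·0.1749 + 7·0.1855 + 10·0.1696
 = 0.3102 + 0.8225 + 1.2032 + 0.6996 + 1.2985 + 1.696
 = 6.03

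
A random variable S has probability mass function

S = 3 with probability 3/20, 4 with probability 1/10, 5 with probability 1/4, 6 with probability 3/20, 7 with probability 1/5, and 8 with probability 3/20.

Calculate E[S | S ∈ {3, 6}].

4.5

P(S ∈ {3, 6}) = 3/20 + 3/20 = 3/10.
E[S | S ∈ {3, 6}] = [3·3/20 + 6·3/20] / (3/10)
 = 27/20 / (3/10)
 = 9/2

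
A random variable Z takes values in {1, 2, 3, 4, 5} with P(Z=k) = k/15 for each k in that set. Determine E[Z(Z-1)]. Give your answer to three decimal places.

E[Z(Z-1)] = Σ z(z-1)·P(Z=z)
 = 0·1/15 + 2·2/15 + 6·1/5 + 12·4/15 + 20·1/3
 = 0 + 4/15 + 6/5 + 16/5 + 20/3
 = 34/3

11.333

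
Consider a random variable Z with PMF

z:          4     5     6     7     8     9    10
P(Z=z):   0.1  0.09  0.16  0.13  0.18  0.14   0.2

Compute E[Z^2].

58.84

E[Z^2] = Σ z^2·P(Z=z)
 = 16·0.1 + 25·0.09 + 36·0.16 + 49·0.13 + 64·0.18 + 81·0.14 + 100·0.2
 = 1.6 + 2.25 + 5.76 + 6.37 + 11.52 + 11.34 + 20
 = 58.84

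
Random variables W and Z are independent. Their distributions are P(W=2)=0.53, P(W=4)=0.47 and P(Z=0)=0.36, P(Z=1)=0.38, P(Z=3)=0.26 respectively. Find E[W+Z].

4.1

E[W+Z] = Σ_w Σ_z (w+z) · P(W=w)P(Z=z)
 = 2·0.1908 + 3·0.2014 + 5·0.1378 + 4·0.1692 + 5·0.1786 + 7·0.1222
 = 0.3816 + 0.6042 + 0.689 + 0.6768 + 0.893 + 0.8554
 = 4.1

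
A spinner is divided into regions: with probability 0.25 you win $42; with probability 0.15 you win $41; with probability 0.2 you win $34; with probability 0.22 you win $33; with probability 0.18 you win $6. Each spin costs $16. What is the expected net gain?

15.79

E[payout] = 42·0.25 + 41·0.15 + 34·0.2 + 33·0.22 + 6·0.18
 = 10.5 + 6.15 + 6.8 + 7.26 + 1.08
 = 31.79
Net = 31.79 - 16 = 15.79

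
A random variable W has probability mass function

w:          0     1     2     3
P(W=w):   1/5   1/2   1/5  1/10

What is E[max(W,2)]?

E[max(W,2)] = Σ max(w,2)·P(W=w)
 = 2·1/5 + 2·1/2 + 2·1/5 + 3·1/10
 = 2/5 + 1 + 2/5 + 3/10
 = 21/10

2.1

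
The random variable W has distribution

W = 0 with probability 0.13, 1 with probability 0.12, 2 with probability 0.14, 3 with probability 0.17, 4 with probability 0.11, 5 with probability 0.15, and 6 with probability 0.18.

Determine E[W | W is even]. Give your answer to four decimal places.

P(W is even) = 0.13 + 0.14 + 0.11 + 0.18 = 0.56.
E[W | W is even] = [0·0.13 + 2·0.14 + 4·0.11 + 6·0.18] / 0.56
 = 1.8 / 0.56
 = 45/14

3.2143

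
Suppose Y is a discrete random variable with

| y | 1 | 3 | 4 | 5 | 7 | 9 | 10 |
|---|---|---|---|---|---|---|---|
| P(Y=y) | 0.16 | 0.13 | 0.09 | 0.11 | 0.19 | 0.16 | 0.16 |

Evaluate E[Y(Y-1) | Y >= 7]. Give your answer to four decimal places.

66.4706

P(Y >= 7) = 0.19 + 0.16 + 0.16 = 0.51.
E[Y(Y-1) | Y >= 7] = [42·0.19 + 72·0.16 + 90·0.16] / 0.51
 = 33.9 / 0.51
 = 1130/17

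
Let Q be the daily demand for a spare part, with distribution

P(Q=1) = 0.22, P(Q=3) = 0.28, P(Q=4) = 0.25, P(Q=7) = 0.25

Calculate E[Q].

E[Q] = Σ q·P(Q=q)
 = 1·0.22 + 3·0.28 + 4·0.25 + 7·0.25
 = 0.22 + 0.84 + 1 + 1.75
 = 3.81

3.81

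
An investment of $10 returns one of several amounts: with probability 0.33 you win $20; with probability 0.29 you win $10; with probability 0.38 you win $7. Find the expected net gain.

2.16

E[payout] = 20·0.33 + 10·0.29 + 7·0.38
 = 6.6 + 2.9 + 2.66
 = 12.16
Net = 12.16 - 10 = 2.16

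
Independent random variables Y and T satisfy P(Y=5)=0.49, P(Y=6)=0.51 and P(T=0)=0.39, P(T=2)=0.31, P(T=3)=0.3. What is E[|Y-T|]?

E[|Y-T|] = Σ_y Σ_t |y-t| · P(Y=y)P(T=t)
 = 5·0.1911 + 3·0.1519 + 2·0.147 + 6·0.1989 + 4·0.1581 + 3·0.153
 = 0.9555 + 0.4557 + 0.294 + 1.1934 + 0.6324 + 0.459
 = 3.99

3.99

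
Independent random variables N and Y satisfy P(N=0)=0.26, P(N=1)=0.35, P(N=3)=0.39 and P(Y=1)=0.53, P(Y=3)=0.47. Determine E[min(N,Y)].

1.1066

E[min(N,Y)] = Σ_n Σ_y min(n,y) · P(N=n)P(Y=y)
 = 0·0.1378 + 0·0.1222 + 1·0.1855 + 1·0.1645 + 1·0.2067 + 3·0.1833
 = 0 + 0 + 0.1855 + 0.1645 + 0.2067 + 0.5499
 = 1.1066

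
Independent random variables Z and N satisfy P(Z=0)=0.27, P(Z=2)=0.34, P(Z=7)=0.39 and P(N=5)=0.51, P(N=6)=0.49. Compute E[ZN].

18.7209

E[ZN] = Σ_z Σ_n zn · P(Z=z)P(N=n)
 = 0·0.1377 + 0·0.1323 + 10·0.1734 + 12·0.1666 + 35·0.1989 + 42·0.1911
 = 0 + 0 + 1.734 + 1.9992 + 6.9615 + 8.0262
 = 18.7209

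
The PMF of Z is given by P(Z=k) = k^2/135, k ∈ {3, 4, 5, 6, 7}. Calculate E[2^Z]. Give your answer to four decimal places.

71.8815

E[2^Z] = Σ 2^z·P(Z=z)
 = 8·1/15 + 16·16/135 + 32·5/27 + 64·4/15 + 128·49/135
 = 8/15 + 256/135 + 160/27 + 256/15 + 6272/135
 = 9704/135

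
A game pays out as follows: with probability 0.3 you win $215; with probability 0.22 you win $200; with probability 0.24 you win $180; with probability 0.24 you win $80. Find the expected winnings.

170.9

E[payout] = 215·0.3 + 200·0.22 + 180·0.24 + 80·0.24
 = 64.5 + 44 + 43.2 + 19.2
 = 170.9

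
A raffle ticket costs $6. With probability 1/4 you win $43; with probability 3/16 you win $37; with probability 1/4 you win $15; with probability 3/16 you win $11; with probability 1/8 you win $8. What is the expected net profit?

E[payout] = 43·1/4 + 37·3/16 + 15·1/4 + 11·3/16 + 8·1/8
 = 43/4 + 111/16 + 15/4 + 33/16 + 1
 = 49/2
Net = 49/2 - 6 = 37/2

18.5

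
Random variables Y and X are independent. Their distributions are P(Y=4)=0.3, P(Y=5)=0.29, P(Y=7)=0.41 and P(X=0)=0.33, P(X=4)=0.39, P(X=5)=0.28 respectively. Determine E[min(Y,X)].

E[min(Y,X)] = Σ_y Σ_x min(y,x) · P(Y=y)P(X=x)
 = 0·0.099 + 4·0.117 + 4·0.084 + 0·0.0957 + 4·0.1131 + 5·0.0812 + 0·0.1353 + 4·0.1599 + 5·0.1148
 = 0 + 0.468 + 0.336 + 0 + 0.4524 + 0.406 + 0 + 0.6396 + 0.574
 = 2.876

2.876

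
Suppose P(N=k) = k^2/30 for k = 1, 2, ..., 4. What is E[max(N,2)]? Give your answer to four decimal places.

E[max(N,2)] = Σ max(n,2)·P(N=n)
 = 2·1/30 + 2·2/15 + 3·3/10 + 4·8/15
 = 1/15 + 4/15 + 9/10 + 32/15
 = 101/30

3.3667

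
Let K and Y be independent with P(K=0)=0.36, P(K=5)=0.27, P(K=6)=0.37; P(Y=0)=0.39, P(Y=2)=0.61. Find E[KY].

4.3554

E[KY] = Σ_k Σ_y ky · P(K=k)P(Y=y)
 = 0·0.1404 + 0·0.2196 + 0·0.1053 + 10·0.1647 + 0·0.1443 + 12·0.2257
 = 0 + 0 + 0 + 1.647 + 0 + 2.7084
 = 4.3554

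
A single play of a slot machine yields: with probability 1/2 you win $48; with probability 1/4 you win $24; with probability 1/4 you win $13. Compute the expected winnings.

E[payout] = 48·1/2 + 24·1/4 + 13·1/4
 = 24 + 6 + 13/4
 = 133/4

33.25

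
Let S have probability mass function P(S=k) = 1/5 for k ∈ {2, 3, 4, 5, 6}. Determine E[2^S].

E[2^S] = Σ 2^s·P(S=s)
 = 4·1/5 + 8·1/5 + 16·1/5 + 32·1/5 + 64·1/5
 = 4/5 + 8/5 + 16/5 + 32/5 + 64/5
 = 124/5

24.8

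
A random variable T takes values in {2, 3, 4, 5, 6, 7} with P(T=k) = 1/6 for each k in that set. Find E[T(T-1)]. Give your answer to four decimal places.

E[T(T-1)] = Σ t(t-1)·P(T=t)
 = 2·1/6 + 6·1/6 + 12·1/6 + 20·1/6 + 30·1/6 + 42·1/6
 = 1/3 + 1 + 2 + 10/3 + 5 + 7
 = 56/3

18.6667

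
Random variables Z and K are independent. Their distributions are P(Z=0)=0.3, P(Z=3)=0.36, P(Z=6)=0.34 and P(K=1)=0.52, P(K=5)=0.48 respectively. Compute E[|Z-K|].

E[|Z-K|] = Σ_z Σ_k |z-k| · P(Z=z)P(K=k)
 = 1·0.156 + 5·0.144 + 2·0.1872 + 2·0.1728 + 5·0.1768 + 1·0.1632
 = 0.156 + 0.72 + 0.3744 + 0.3456 + 0.884 + 0.1632
 = 2.6432

2.6432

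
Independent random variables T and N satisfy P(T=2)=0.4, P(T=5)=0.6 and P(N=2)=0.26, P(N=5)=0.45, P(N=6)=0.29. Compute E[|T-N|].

1.646

E[|T-N|] = Σ_t Σ_n |t-n| · P(T=t)P(N=n)
 = 0·0.104 + 3·0.18 + 4·0.116 + 3·0.156 + 0·0.27 + 1·0.174
 = 0 + 0.54 + 0.464 + 0.468 + 0 + 0.174
 = 1.646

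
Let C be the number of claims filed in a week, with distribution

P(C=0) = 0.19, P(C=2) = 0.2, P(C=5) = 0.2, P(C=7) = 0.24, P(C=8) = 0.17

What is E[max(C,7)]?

E[max(C,7)] = Σ max(c,7)·P(C=c)
 = 7·0.19 + 7·0.2 + 7·0.2 + 7·0.24 + 8·0.17
 = 1.33 + 1.4 + 1.4 + 1.68 + 1.36
 = 7.17

7.17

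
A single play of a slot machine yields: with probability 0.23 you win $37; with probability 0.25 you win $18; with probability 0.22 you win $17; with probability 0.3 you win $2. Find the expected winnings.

E[payout] = 37·0.23 + 18·0.25 + 17·0.22 + 2·0.3
 = 8.51 + 4.5 + 3.74 + 0.6
 = 17.35

17.35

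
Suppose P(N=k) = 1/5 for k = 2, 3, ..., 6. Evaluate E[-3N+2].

E[-3N+2] = Σ (-3n+2)·P(N=n)
 = (-4)·1/5 + (-7)·1/5 + (-10)·1/5 + (-13)·1/5 + (-16)·1/5
 = (-4/5) + (-7/5) + (-2) + (-13/5) + (-16/5)
 = -10

-10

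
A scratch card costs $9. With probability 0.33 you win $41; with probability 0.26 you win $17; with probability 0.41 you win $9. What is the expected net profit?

E[payout] = 41·0.33 + 17·0.26 + 9·0.41
 = 13.53 + 4.42 + 3.69
 = 21.64
Net = 21.64 - 9 = 12.64

12.64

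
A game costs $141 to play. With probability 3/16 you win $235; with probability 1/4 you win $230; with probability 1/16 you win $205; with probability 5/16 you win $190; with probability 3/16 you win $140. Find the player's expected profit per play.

59

E[payout] = 235·3/16 + 230·1/4 + 205·1/16 + 190·5/16 + 140·3/16
 = 705/16 + 115/2 + 205/16 + 475/8 + 105/4
 = 200
Net = 200 - 141 = 59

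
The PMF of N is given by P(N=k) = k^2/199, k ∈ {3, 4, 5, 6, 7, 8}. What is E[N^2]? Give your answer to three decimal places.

43.995

E[N^2] = Σ n^2·P(N=n)
 = 9·9/199 + 16·16/199 + 25·25/199 + 36·36/199 + 49·49/199 + 64·64/199
 = 81/199 + 256/199 + 625/199 + 1296/199 + 2401/199 + 4096/199
 = 8755/199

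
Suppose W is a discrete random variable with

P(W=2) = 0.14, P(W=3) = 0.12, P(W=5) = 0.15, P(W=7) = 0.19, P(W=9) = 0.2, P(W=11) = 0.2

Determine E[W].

E[W] = Σ w·P(W=w)
 = 2·0.14 + 3·0.12 + 5·0.15 + 7·0.19 + 9·0.2 + 11·0.2
 = 0.28 + 0.36 + 0.75 + 1.33 + 1.8 + 2.2
 = 6.72

6.72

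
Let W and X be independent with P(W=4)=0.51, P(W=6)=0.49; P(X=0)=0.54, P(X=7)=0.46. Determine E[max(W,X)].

5.9092

E[max(W,X)] = Σ_w Σ_x max(w,x) · P(W=w)P(X=x)
 = 4·0.2754 + 7·0.2346 + 6·0.2646 + 7·0.2254
 = 1.1016 + 1.6422 + 1.5876 + 1.5778
 = 5.9092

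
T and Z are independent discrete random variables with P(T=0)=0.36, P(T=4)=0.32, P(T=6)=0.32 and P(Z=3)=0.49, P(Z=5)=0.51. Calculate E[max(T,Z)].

4.8104

E[max(T,Z)] = Σ_t Σ_z max(t,z) · P(T=t)P(Z=z)
 = 3·0.1764 + 5·0.1836 + 4·0.1568 + 5·0.1632 + 6·0.1568 + 6·0.1632
 = 0.5292 + 0.918 + 0.6272 + 0.816 + 0.9408 + 0.9792
 = 4.8104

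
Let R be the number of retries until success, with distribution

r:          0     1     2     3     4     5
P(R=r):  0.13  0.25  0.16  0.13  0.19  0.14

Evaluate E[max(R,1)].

2.55

E[max(R,1)] = Σ max(r,1)·P(R=r)
 = 1·0.13 + 1·0.25 + 2·0.16 + 3·0.13 + 4·0.19 + 5·0.14
 = 0.13 + 0.25 + 0.32 + 0.39 + 0.76 + 0.7
 = 2.55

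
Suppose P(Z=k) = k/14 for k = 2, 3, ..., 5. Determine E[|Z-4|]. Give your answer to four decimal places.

E[|Z-4|] = Σ |z-4|·P(Z=z)
 = 2·1/7 + 1·3/14 + 0·2/7 + 1·5/14
 = 2/7 + 3/14 + 0 + 5/14
 = 6/7

0.8571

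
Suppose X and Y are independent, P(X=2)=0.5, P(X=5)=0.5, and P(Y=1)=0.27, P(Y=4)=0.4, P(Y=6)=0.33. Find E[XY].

E[XY] = Σ_x Σ_y xy · P(X=x)P(Y=y)
 = 2·0.135 + 8·0.2 + 12·0.165 + 5·0.135 + 20·0.2 + 30·0.165
 = 0.27 + 1.6 + 1.98 + 0.675 + 4 + 4.95
 = 13.475

13.475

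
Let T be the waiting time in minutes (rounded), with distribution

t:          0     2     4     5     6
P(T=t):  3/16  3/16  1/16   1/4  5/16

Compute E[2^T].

E[2^T] = Σ 2^t·P(T=t)
 = 1·3/16 + 4·3/16 + 16·1/16 + 32·1/4 + 64·5/16
 = 3/16 + 3/4 + 1 + 8 + 20
 = 479/16

29.9375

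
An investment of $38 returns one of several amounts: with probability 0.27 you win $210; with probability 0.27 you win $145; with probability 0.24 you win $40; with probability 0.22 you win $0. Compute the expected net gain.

67.45

E[payout] = 210·0.27 + 145·0.27 + 40·0.24 + 0·0.22
 = 56.7 + 39.15 + 9.6 + 0
 = 105.45
Net = 105.45 - 38 = 67.45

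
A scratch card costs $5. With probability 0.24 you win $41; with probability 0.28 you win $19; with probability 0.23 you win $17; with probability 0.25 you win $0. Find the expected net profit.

E[payout] = 41·0.24 + 19·0.28 + 17·0.23 + 0·0.25
 = 9.84 + 5.32 + 3.91 + 0
 = 19.07
Net = 19.07 - 5 = 14.07

14.07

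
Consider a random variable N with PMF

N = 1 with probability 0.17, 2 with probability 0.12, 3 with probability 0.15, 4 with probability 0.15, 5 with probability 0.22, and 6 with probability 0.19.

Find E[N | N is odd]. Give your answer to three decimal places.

3.185

P(N is odd) = 0.17 + 0.15 + 0.22 = 0.54.
E[N | N is odd] = [1·0.17 + 3·0.15 + 5·0.22] / 0.54
 = 1.72 / 0.54
 = 86/27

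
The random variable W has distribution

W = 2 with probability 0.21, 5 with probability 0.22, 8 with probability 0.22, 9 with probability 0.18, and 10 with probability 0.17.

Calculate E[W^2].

E[W^2] = Σ w^2·P(W=w)
 = 4·0.21 + 25·0.22 + 64·0.22 + 81·0.18 + 100·0.17
 = 0.84 + 5.5 + 14.08 + 14.58 + 17
 = 52

52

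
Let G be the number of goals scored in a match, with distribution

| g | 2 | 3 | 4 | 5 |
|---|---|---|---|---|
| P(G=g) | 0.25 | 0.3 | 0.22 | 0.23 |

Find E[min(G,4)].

3.2

E[min(G,4)] = Σ min(g,4)·P(G=g)
 = 2·0.25 + 3·0.3 + 4·0.22 + 4·0.23
 = 0.5 + 0.9 + 0.88 + 0.92
 = 3.2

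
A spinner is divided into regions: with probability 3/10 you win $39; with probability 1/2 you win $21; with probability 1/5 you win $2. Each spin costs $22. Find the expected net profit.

0.6

E[payout] = 39·3/10 + 21·1/2 + 2·1/5
 = 117/10 + 21/2 + 2/5
 = 113/5
Net = 113/5 - 22 = 3/5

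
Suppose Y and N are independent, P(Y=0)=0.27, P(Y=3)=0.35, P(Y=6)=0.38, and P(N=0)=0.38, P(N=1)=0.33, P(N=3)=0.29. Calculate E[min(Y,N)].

0.876

E[min(Y,N)] = Σ_y Σ_n min(y,n) · P(Y=y)P(N=n)
 = 0·0.1026 + 0·0.0891 + 0·0.0783 + 0·0.133 + 1·0.1155 + 3·0.1015 + 0·0.1444 + 1·0.1254 + 3·0.1102
 = 0 + 0 + 0 + 0 + 0.1155 + 0.3045 + 0 + 0.1254 + 0.3306
 = 0.876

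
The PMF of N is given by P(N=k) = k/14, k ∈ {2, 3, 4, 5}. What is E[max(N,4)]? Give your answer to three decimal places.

4.357

E[max(N,4)] = Σ max(n,4)·P(N=n)
 = 4·1/7 + 4·3/14 + 4·2/7 + 5·5/14
 = 4/7 + 6/7 + 8/7 + 25/14
 = 61/14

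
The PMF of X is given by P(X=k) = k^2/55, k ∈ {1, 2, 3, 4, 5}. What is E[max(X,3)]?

E[max(X,3)] = Σ max(x,3)·P(X=x)
 = 3·1/55 + 3·4/55 + 3·9/55 + 4·16/55 + 5·5/11
 = 3/55 + 12/55 + 27/55 + 64/55 + 25/11
 = 21/5

4.2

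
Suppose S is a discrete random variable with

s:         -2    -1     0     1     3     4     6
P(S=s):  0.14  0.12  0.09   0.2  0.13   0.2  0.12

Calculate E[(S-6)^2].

E[(S-6)^2] = Σ (s-6)^2·P(S=s)
 = 64·0.14 + 49·0.12 + 36·0.09 + 25·0.2 + 9·0.13 + 4·0.2 + 0·0.12
 = 8.96 + 5.88 + 3.24 + 5 + 1.17 + 0.8 + 0
 = 25.05

25.05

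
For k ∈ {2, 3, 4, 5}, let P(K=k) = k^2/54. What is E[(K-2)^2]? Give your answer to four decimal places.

E[(K-2)^2] = Σ (k-2)^2·P(K=k)
 = 0·2/27 + 1·1/6 + 4·8/27 + 9·25/54
 = 0 + 1/6 + 32/27 + 25/6
 = 149/27

5.5185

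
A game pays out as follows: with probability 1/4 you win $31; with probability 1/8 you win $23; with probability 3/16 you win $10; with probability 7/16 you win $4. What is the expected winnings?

E[payout] = 31·1/4 + 23·1/8 + 10·3/16 + 4·7/16
 = 31/4 + 23/8 + 15/8 + 7/4
 = 57/4

14.25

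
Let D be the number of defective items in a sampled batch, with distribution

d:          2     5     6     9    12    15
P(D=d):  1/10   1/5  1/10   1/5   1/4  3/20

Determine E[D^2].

E[D^2] = Σ d^2·P(D=d)
 = 4·1/10 + 25·1/5 + 36·1/10 + 81·1/5 + 144·1/4 + 225·3/20
 = 2/5 + 5 + 18/5 + 81/5 + 36 + 135/4
 = 1899/20

94.95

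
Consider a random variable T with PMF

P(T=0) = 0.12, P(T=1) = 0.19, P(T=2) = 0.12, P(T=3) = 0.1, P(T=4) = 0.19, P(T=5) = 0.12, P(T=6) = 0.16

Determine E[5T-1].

E[5T-1] = Σ (5t-1)·P(T=t)
 = (-1)·0.12 + 4·0.19 + 9·0.12 + 14·0.1 + 19·0.19 + 24·0.12 + 29·0.16
 = (-0.12) + 0.76 + 1.08 + 1.4 + 3.61 + 2.88 + 4.64
 = 14.25

14.25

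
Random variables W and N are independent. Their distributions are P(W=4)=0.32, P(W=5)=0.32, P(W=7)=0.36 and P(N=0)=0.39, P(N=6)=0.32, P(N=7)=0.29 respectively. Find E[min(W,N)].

E[min(W,N)] = Σ_w Σ_n min(w,n) · P(W=w)P(N=n)
 = 0·0.1248 + 4·0.1024 + 4·0.0928 + 0·0.1248 + 5·0.1024 + 5·0.0928 + 0·0.1404 + 6·0.1152 + 7·0.1044
 = 0 + 0.4096 + 0.3712 + 0 + 0.512 + 0.464 + 0 + 0.6912 + 0.7308
 = 3.1788

3.1788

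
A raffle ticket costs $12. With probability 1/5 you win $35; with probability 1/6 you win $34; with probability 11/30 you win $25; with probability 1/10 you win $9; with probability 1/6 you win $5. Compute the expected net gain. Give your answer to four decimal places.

E[payout] = 35·1/5 + 34·1/6 + 25·11/30 + 9·1/10 + 5·1/6
 = 7 + 17/3 + 55/6 + 9/10 + 5/6
 = 707/30
Net = 707/30 - 12 = 347/30

11.5667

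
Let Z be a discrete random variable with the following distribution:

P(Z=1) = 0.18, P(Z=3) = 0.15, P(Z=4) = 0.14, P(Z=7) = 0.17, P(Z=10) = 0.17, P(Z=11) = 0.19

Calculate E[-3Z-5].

E[-3Z-5] = Σ (-3z-5)·P(Z=z)
 = (-8)·0.18 + (-14)·0.15 + (-17)·0.14 + (-26)·0.17 + (-35)·0.17 + (-38)·0.19
 = (-1.44) + (-2.1) + (-2.38) + (-4.42) + (-5.95) + (-7.22)
 = -23.51

-23.51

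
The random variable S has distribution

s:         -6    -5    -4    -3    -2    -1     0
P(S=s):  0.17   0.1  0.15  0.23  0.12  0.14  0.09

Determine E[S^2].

E[S^2] = Σ s^2·P(S=s)
 = 36·0.17 + 25·0.1 + 16·0.15 + 9·0.23 + 4·0.12 + 1·0.14 + 0·0.09
 = 6.12 + 2.5 + 2.4 + 2.07 + 0.48 + 0.14 + 0
 = 13.71

13.71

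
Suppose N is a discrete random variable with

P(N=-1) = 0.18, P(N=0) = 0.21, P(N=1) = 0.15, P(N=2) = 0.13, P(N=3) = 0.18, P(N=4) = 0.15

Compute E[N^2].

4.87

E[N^2] = Σ n^2·P(N=n)
 = 1·0.18 + 0·0.21 + 1·0.15 + 4·0.13 + 9·0.18 + 16·0.15
 = 0.18 + 0 + 0.15 + 0.52 + 1.62 + 2.4
 = 4.87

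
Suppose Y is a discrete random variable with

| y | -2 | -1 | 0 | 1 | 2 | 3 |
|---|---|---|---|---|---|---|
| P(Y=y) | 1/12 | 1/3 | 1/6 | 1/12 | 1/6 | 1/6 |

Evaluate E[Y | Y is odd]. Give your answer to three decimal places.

P(Y is odd) = 1/3 + 1/12 + 1/6 = 7/12.
E[Y | Y is odd] = [(-1)·1/3 + 1·1/12 + 3·1/6] / (7/12)
 = 1/4 / (7/12)
 = 3/7

0.429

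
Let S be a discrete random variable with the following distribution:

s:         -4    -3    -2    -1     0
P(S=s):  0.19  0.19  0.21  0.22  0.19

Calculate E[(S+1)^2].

E[(S+1)^2] = Σ (s+1)^2·P(S=s)
 = 9·0.19 + 4·0.19 + 1·0.21 + 0·0.22 + 1·0.19
 = 1.71 + 0.76 + 0.21 + 0 + 0.19
 = 2.87

2.87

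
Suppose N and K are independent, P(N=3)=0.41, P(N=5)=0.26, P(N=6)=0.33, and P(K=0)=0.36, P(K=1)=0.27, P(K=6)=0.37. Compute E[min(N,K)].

E[min(N,K)] = Σ_n Σ_k min(n,k) · P(N=n)P(K=k)
 = 0·0.1476 + 1·0.1107 + 3·0.1517 + 0·0.0936 + 1·0.0702 + 5·0.0962 + 0·0.1188 + 1·0.0891 + 6·0.1221
 = 0 + 0.1107 + 0.4551 + 0 + 0.0702 + 0.481 + 0 + 0.0891 + 0.7326
 = 1.9387

1.9387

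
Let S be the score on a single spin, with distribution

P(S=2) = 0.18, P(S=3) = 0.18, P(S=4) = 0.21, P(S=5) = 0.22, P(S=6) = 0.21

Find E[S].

E[S] = Σ s·P(S=s)
 = 2·0.18 + 3·0.18 + 4·0.21 + 5·0.22 + 6·0.21
 = 0.36 + 0.54 + 0.84 + 1.1 + 1.26
 = 4.1

4.1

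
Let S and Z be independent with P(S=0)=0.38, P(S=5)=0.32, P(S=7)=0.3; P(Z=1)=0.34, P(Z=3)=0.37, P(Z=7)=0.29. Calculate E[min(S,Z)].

E[min(S,Z)] = Σ_s Σ_z min(s,z) · P(S=s)P(Z=z)
 = 0·0.1292 + 0·0.1406 + 0·0.1102 + 1·0.1088 + 3·0.1184 + 5·0.0928 + 1·0.102 + 3·0.111 + 7·0.087
 = 0 + 0 + 0 + 0.1088 + 0.3552 + 0.464 + 0.102 + 0.333 + 0.609
 = 1.972

1.972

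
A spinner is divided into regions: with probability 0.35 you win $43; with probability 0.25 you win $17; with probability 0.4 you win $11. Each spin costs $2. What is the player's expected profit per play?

21.7

E[payout] = 43·0.35 + 17·0.25 + 11·0.4
 = 15.05 + 4.25 + 4.4
 = 23.7
Net = 23.7 - 2 = 21.7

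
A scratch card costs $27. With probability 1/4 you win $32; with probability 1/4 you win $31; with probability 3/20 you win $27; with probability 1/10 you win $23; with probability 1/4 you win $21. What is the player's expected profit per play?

E[payout] = 32·1/4 + 31·1/4 + 27·3/20 + 23·1/10 + 21·1/4
 = 8 + 31/4 + 81/20 + 23/10 + 21/4
 = 547/20
Net = 547/20 - 27 = 7/20

0.35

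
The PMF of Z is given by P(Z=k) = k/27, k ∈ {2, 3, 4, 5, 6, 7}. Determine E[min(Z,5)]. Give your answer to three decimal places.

4.407

E[min(Z,5)] = Σ min(z,5)·P(Z=z)
 = 2·2/27 + 3·1/9 + 4·4/27 + 5·5/27 + 5·2/9 + 5·7/27
 = 4/27 + 1/3 + 16/27 + 25/27 + 10/9 + 35/27
 = 119/27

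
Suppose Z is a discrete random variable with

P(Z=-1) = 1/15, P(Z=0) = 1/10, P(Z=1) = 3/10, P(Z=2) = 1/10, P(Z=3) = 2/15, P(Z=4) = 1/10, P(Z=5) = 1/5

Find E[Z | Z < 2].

P(Z < 2) = 1/15 + 1/10 + 3/10 = 7/15.
E[Z | Z < 2] = [(-1)·1/15 + 0·1/10 + 1·3/10] / (7/15)
 = 7/30 / (7/15)
 = 1/2

0.5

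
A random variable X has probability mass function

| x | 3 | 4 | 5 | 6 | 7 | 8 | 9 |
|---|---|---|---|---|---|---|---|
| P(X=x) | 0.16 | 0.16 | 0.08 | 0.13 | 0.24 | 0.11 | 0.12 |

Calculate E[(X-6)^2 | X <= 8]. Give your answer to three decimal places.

3.227

P(X <= 8) = 0.16 + 0.16 + 0.08 + 0.13 + 0.24 + 0.11 = 0.88.
E[(X-6)^2 | X <= 8] = [9·0.16 + 4·0.16 + 1·0.08 + 0·0.13 + 1·0.24 + 4·0.11] / 0.88
 = 2.84 / 0.88
 = 71/22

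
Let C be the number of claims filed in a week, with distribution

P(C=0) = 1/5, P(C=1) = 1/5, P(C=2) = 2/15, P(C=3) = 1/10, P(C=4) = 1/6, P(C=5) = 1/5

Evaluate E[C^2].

E[C^2] = Σ c^2·P(C=c)
 = 0·1/5 + 1·1/5 + 4·2/15 + 9·1/10 + 16·1/6 + 25·1/5
 = 0 + 1/5 + 8/15 + 9/10 + 8/3 + 5
 = 93/10

9.3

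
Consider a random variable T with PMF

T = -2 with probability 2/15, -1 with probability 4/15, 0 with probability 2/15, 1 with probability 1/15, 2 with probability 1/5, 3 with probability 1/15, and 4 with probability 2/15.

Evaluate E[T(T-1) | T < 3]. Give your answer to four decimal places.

2.1667

P(T < 3) = 2/15 + 4/15 + 2/15 + 1/15 + 1/5 = 4/5.
E[T(T-1) | T < 3] = [6·2/15 + 2·4/15 + 0·2/15 + 0·1/15 + 2·1/5] / (4/5)
 = 26/15 / (4/5)
 = 13/6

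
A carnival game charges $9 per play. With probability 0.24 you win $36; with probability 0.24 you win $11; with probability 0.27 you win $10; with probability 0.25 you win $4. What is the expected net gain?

5.98

E[payout] = 36·0.24 + 11·0.24 + 10·0.27 + 4·0.25
 = 8.64 + 2.64 + 2.7 + 1
 = 14.98
Net = 14.98 - 9 = 5.98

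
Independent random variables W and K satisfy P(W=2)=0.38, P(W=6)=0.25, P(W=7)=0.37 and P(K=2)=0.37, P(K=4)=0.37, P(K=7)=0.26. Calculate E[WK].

19.594

E[WK] = Σ_w Σ_k wk · P(W=w)P(K=k)
 = 4·0.1406 + 8·0.1406 + 14·0.0988 + 12·0.0925 + 24·0.0925 + 42·0.065 + 14·0.1369 + 28·0.1369 + 49·0.0962
 = 0.5624 + 1.1248 + 1.3832 + 1.11 + 2.22 + 2.73 + 1.9166 + 3.8332 + 4.7138
 = 19.594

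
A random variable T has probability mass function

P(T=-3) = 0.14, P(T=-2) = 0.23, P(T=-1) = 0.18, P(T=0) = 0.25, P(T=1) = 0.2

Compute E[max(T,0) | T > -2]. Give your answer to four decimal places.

P(T > -2) = 0.18 + 0.25 + 0.2 = 0.63.
E[max(T,0) | T > -2] = [0·0.18 + 0·0.25 + 1·0.2] / 0.63
 = 0.2 / 0.63
 = 20/63

0.3175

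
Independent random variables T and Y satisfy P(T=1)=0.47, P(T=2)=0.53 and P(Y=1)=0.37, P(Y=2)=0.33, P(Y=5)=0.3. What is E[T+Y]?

E[T+Y] = Σ_t Σ_y (t+y) · P(T=t)P(Y=y)
 = 2·0.1739 + 3·0.1551 + 6·0.141 + 3·0.1961 + 4·0.1749 + 7·0.159
 = 0.3478 + 0.4653 + 0.846 + 0.5883 + 0.6996 + 1.113
 = 4.06

4.06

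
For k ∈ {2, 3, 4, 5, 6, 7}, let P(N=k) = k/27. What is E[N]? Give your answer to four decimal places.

5.1481

E[N] = Σ n·P(N=n)
 = 2·2/27 + 3·1/9 + 4·4/27 + 5·5/27 + 6·2/9 + 7·7/27
 = 4/27 + 1/3 + 16/27 + 25/27 + 4/3 + 49/27
 = 139/27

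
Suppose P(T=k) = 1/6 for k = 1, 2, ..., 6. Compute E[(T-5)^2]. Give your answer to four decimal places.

E[(T-5)^2] = Σ (t-5)^2·P(T=t)
 = 16·1/6 + 9·1/6 + 4·1/6 + 1·1/6 + 0·1/6 + 1·1/6
 = 8/3 + 3/2 + 2/3 + 1/6 + 0 + 1/6
 = 31/6

5.1667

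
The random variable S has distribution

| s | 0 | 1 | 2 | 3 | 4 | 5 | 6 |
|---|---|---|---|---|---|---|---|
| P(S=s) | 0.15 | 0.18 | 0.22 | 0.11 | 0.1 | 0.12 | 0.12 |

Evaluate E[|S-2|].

1.63

E[|S-2|] = Σ |s-2|·P(S=s)
 = 2·0.15 + 1·0.18 + 0·0.22 + 1·0.11 + 2·0.1 + 3·0.12 + 4·0.12
 = 0.3 + 0.18 + 0 + 0.11 + 0.2 + 0.36 + 0.48
 = 1.63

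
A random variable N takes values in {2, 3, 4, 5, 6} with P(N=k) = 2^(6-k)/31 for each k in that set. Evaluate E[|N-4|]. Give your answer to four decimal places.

E[|N-4|] = Σ |n-4|·P(N=n)
 = 2·16/31 + 1·8/31 + 0·4/31 + 1·2/31 + 2·1/31
 = 32/31 + 8/31 + 0 + 2/31 + 2/31
 = 44/31

1.4194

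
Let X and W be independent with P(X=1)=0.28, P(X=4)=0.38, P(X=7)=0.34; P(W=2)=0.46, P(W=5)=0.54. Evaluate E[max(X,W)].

E[max(X,W)] = Σ_x Σ_w max(x,w) · P(X=x)P(W=w)
 = 2·0.1288 + 5·0.1512 + 4·0.1748 + 5·0.2052 + 7·0.1564 + 7·0.1836
 = 0.2576 + 0.756 + 0.6992 + 1.026 + 1.0948 + 1.2852
 = 5.1188

5.1188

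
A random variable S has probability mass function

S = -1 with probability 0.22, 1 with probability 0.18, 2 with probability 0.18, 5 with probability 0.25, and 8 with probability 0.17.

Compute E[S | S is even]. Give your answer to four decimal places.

P(S is even) = 0.18 + 0.17 = 0.35.
E[S | S is even] = [2·0.18 + 8·0.17] / 0.35
 = 1.72 / 0.35
 = 172/35

4.9143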